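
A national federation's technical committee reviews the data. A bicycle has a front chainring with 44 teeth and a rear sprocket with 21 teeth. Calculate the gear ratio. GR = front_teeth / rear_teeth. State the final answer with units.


GR = front_teeth / rear_teeth
GR = 44 / 21
GR = 2.0952

2.0952


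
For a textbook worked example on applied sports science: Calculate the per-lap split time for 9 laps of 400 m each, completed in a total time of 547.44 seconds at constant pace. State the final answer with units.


Split time = total_time / n_laps = 547.44 / 9
Split time = 60.8267 s per lap

60.8267 s


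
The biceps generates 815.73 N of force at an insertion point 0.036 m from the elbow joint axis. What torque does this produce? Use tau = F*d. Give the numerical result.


tau = F * d
tau = 815.73 * 0.036
tau = 29.3663 N*m

29.3663 N*m


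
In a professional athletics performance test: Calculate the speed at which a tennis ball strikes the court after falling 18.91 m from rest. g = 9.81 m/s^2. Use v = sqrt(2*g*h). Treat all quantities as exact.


v = sqrt(2 * g * h)
v = sqrt(2 * 9.81 * 18.91)
v = sqrt(371.0142) = 19.2617 m/s

19.2617 m/s


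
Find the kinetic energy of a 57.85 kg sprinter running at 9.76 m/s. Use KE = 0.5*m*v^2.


KE = 0.5 * m * v^2
KE = 0.5 * 57.85 * 9.76^2
KE = 0.5 * 57.85 * 95.2576 = 2755.3261 J

2755.3261 J


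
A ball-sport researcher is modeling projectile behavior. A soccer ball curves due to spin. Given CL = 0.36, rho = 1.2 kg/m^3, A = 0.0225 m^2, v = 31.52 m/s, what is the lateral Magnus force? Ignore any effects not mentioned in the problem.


FM = 0.5 * CL * rho * A * v^2
FM = 0.5 * 0.36 * 1.2 * 0.0225 * 31.52^2
v^2 = 993.5104
FM = 0.5 * 0.36 * 1.2 * 0.0225 * 993.5104 = 4.8285 N

4.8285 N


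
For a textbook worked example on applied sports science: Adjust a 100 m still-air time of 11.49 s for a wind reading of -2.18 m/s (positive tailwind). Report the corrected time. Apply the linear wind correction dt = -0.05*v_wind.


dt = -0.05 * v_wind = -0.05 * -2.18 = 0.109 s
t_corrected = t_still + dt = 11.49 + (0.109)
t_corrected = 11.599 s

11.599 s


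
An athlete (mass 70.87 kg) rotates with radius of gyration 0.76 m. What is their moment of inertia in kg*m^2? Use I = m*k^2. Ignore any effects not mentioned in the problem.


I = m * k^2
I = 70.87 * 0.76^2
I = 70.87 * 0.5776 = 40.9345 kg*m^2

40.9345 kg*m^2


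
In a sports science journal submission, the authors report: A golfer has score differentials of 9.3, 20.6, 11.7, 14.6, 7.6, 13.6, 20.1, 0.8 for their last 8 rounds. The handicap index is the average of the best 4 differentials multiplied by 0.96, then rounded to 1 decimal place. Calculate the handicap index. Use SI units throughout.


All differentials: 9.3, 20.6, 11.7, 14.6, 7.6, 13.6, 20.1, 0.8
Sorted: 0.8, 7.6, 9.3, 11.7, 13.6, 14.6, 20.1, 20.6
Best 4: 0.8, 7.6, 9.3, 11.7
Average of best = 29.4 / 4 = 7.35
Raw index = 7.35 * 0.96 = 7.056
Handicap index = round(7.056, 1) = 7.1

7.1


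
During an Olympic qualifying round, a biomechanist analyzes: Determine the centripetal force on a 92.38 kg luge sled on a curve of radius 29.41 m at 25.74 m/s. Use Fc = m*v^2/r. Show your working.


Fc = m * v^2 / r
v^2 = 25.74^2 = 662.5476
Fc = 92.38 * 662.5476 / 29.41
Fc = 61206.1473 / 29.41 = 2081.1339 N

2081.1339 N


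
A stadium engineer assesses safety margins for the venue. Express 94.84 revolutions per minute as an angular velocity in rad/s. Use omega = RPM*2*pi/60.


omega = RPM * 2 * pi / 60
omega = 94.84 * 2 * 3.14159 / 60
omega = 595.8973 / 60 = 9.9316 rad/s

9.9316 rad/s


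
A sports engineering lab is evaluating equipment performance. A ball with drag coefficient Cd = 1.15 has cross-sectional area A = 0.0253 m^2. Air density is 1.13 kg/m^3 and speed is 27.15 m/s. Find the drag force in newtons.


Fd = 0.5 * Cd * rho * A * v^2
Fd = 0.5 * 1.15 * 1.13 * 0.0253 * 27.15^2
v^2 = 737.1225
Fd = 0.5 * 1.15 * 1.13 * 0.0253 * 737.1225 = 12.1173 N

12.1173 N


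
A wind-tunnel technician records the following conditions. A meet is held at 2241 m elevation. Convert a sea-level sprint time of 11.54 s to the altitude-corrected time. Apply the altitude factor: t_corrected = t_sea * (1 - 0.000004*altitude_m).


Correction factor = 1 - 0.000004 * 2241 = 0.991036
t_corrected = t_sea * factor = 11.54 * 0.991036
t_corrected = 11.4366 s

11.4366 s


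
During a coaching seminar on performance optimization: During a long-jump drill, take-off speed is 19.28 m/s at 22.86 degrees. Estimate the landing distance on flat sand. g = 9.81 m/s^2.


R = v^2 * sin(2*theta) / g
Convert angle to radians: theta = 22.86 deg = 0.399 rad
sin(2*theta) = sin(0.798) = 0.7159
R = 19.28^2 * 0.7159 / 9.81
R = 371.7184 * 0.7159 / 9.81 = 27.1281 m

27.1281 m


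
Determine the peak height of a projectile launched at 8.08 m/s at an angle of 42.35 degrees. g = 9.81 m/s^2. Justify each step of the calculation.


H = (v*sin(theta))^2 / (2*g)
vy = v*sin(theta) = 8.08 * sin(42.35 deg) = 5.4432 m/s
H = vy^2 / (2*g) = 29.6279 / (2*9.81)
H = 29.6279 / 19.62 = 1.5101 m

1.5101 m


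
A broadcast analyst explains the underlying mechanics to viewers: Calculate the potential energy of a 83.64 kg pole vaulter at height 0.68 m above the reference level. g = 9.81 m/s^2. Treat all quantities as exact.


PE = m * g * h
PE = 83.64 * 9.81 * 0.68
PE = 820.5084 * 0.68 = 557.9457 J

557.9457 J


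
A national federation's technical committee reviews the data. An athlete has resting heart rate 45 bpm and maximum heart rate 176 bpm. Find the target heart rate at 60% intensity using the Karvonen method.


Target = HRrest + pct*(HRmax - HRrest)
Heart rate reserve = HRmax - HRrest = 176 - 45 = 131 bpm
Fraction = 60% = 0.6
Target = 45 + 0.6 * 131
Target = 45 + 78.6 = 123.6 bpm

123.6 bpm


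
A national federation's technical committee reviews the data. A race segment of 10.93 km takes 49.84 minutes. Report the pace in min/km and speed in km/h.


Pace = time / distance = 49.84 min / 10.93 km = 4.5599 min/km
Speed = distance / time_in_hours = 10.93 / 0.8307 hr
Speed = 13.1581 km/h

4.5599 min/km, 13.1581 km/h


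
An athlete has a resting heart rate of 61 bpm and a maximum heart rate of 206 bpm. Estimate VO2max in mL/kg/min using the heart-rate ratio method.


VO2max = 15.3 * HRmax / HRrest
VO2max = 15.3 * 206 / 61
VO2max = 3151.8 / 61 = 51.6689 mL/kg/min

51.6689 mL/kg/min


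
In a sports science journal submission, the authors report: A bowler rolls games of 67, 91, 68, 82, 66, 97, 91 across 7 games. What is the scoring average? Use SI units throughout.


Average = sum / n
Sum = 562
Average = 562 / 7 = 80.2857

80.2857


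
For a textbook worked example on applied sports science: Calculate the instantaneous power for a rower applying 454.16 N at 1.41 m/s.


P = F * v
P = 454.16 * 1.41
P = 640.3656 W

640.3656 W


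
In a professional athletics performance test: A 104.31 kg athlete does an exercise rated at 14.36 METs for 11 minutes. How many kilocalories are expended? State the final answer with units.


kcal = MET * mass * time_hr
Convert time: 11 min = 0.1833 hr
kcal = 14.36 * 104.31 * 0.1833
kcal = 274.6135 kcal

274.6135 kcal


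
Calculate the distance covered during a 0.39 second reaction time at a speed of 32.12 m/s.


d = v * t
d = 32.12 * 0.39
d = 12.5268 m

12.5268 m


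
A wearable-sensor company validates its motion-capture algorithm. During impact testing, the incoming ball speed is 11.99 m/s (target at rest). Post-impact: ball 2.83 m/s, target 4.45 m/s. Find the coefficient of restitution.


e = (v2_after - v1_after) / (v1_before - v2_before)
Numerator = 4.45 - 2.83 = 1.62
Denominator = 11.99 - 0 = 11.99
e = 1.62 / 11.99 = 0.1351

0.1351


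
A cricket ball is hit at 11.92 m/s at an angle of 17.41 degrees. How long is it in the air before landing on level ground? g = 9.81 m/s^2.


T = 2*v*sin(theta)/g
sin(theta) = sin(17.41 deg) = 0.2992
T = 2*11.92*0.2992 / 9.81
T = 7.1331 / 9.81 = 0.7271 s

0.7271 s


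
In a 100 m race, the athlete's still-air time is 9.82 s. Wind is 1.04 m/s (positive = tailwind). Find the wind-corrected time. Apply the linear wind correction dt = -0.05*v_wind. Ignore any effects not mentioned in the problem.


dt = -0.05 * v_wind = -0.05 * 1.04 = -0.052 s
t_corrected = t_still + dt = 9.82 + (-0.052)
t_corrected = 9.768 s

9.768 s


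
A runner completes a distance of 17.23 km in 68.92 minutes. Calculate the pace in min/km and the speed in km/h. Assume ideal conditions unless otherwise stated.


Pace = time / distance = 68.92 min / 17.23 km = 4 min/km
Speed = distance / time_in_hours = 17.23 / 1.1487 hr
Speed = 15 km/h

4 min/km, 15 km/h


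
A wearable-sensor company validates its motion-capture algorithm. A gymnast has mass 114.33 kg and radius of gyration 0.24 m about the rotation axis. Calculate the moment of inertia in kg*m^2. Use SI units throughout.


I = m * k^2
I = 114.33 * 0.24^2
I = 114.33 * 0.0576 = 6.5854 kg*m^2

6.5854 kg*m^2


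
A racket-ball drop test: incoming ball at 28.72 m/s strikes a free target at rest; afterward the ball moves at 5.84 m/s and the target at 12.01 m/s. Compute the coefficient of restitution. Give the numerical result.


e = (v2_after - v1_after) / (v1_before - v2_before)
Numerator = 12.01 - 5.84 = 6.17
Denominator = 28.72 - 0 = 28.72
e = 6.17 / 28.72 = 0.2148

0.2148


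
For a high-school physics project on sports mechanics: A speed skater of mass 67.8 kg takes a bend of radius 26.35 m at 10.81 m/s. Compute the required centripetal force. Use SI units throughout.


Fc = m * v^2 / r
v^2 = 10.81^2 = 116.8561
Fc = 67.8 * 116.8561 / 26.35
Fc = 7922.8436 / 26.35 = 300.6772 N

300.6772 N


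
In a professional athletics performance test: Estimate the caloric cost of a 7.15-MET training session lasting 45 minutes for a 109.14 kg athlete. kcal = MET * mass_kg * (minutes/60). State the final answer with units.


kcal = MET * mass * time_hr
Convert time: 45 min = 0.75 hr
kcal = 7.15 * 109.14 * 0.75
kcal = 585.2632 kcal

585.2632 kcal


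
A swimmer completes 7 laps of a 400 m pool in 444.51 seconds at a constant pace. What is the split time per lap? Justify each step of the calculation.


Split time = total_time / n_laps = 444.51 / 7
Split time = 63.5014 s per lap

63.5014 s


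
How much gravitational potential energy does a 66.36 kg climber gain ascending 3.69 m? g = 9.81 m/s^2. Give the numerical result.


PE = m * g * h
PE = 66.36 * 9.81 * 3.69
PE = 650.9916 * 3.69 = 2402.159 J

2402.159 J


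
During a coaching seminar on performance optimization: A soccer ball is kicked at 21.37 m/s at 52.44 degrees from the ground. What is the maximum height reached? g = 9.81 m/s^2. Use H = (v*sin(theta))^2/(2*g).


H = (v*sin(theta))^2 / (2*g)
vy = v*sin(theta) = 21.37 * sin(52.44 deg) = 16.9403 m/s
H = vy^2 / (2*g) = 286.9747 / (2*9.81)
H = 286.9747 / 19.62 = 14.6266 m

14.6266 m


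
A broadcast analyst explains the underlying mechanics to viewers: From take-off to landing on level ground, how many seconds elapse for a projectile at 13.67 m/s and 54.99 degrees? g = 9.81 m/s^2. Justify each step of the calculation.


T = 2*v*sin(theta)/g
sin(theta) = sin(54.99 deg) = 0.8191
T = 2*13.67*0.8191 / 9.81
T = 22.3929 / 9.81 = 2.2827 s

2.2827 s


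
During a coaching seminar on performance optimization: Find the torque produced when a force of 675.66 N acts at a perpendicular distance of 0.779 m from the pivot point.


tau = F * d
tau = 675.66 * 0.779
tau = 526.3391 N*m

526.3391 N*m


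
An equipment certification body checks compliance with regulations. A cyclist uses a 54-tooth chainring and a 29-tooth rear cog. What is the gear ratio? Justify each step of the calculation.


GR = front_teeth / rear_teeth
GR = 54 / 29
GR = 1.8621

1.8621


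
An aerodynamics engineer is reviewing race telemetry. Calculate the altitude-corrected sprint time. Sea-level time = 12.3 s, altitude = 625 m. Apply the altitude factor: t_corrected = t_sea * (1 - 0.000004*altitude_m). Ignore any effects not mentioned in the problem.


Correction factor = 1 - 0.000004 * 625 = 0.9975
t_corrected = t_sea * factor = 12.3 * 0.9975
t_corrected = 12.2693 s

12.2693 s


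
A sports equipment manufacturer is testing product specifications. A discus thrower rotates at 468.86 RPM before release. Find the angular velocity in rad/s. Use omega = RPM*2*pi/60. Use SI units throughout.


omega = RPM * 2 * pi / 60
omega = 468.86 * 2 * 3.14159 / 60
omega = 2945.9343 / 60 = 49.0989 rad/s

49.0989 rad/s


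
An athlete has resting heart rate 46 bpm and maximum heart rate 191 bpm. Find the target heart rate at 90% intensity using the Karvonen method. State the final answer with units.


Target = HRrest + pct*(HRmax - HRrest)
Heart rate reserve = HRmax - HRrest = 191 - 46 = 145 bpm
Fraction = 90% = 0.9
Target = 46 + 0.9 * 145
Target = 46 + 130.5 = 176.5 bpm

176.5 bpm


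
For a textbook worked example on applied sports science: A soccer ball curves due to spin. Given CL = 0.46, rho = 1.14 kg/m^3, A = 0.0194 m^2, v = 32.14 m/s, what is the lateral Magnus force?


FM = 0.5 * CL * rho * A * v^2
FM = 0.5 * 0.46 * 1.14 * 0.0194 * 32.14^2
v^2 = 1032.9796
FM = 0.5 * 0.46 * 1.14 * 0.0194 * 1032.9796 = 5.2544 N

5.2544 N


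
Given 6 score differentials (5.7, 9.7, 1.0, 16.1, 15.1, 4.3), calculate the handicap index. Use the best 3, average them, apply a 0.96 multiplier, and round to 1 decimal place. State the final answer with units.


All differentials: 5.7, 9.7, 1.0, 16.1, 15.1, 4.3
Sorted: 1.0, 4.3, 5.7, 9.7, 15.1, 16.1
Best 3: 1.0, 4.3, 5.7
Average of best = 11 / 3 = 3.6667
Raw index = 3.6667 * 0.96 = 3.52
Handicap index = round(3.52, 1) = 3.5

3.5


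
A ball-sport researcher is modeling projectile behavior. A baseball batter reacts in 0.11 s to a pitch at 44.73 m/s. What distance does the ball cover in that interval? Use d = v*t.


d = v * t
d = 44.73 * 0.11
d = 4.9203 m

4.9203 m


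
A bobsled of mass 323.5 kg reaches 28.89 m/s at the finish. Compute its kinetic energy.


KE = 0.5 * m * v^2
KE = 0.5 * 323.5 * 28.89^2
KE = 0.5 * 323.5 * 834.6321 = 135001.7422 J

135001.7422 J


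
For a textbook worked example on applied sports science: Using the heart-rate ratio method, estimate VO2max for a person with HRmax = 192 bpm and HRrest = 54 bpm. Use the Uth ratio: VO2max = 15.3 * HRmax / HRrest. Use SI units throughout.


VO2max = 15.3 * HRmax / HRrest
VO2max = 15.3 * 192 / 54
VO2max = 2937.6 / 54 = 54.4 mL/kg/min

54.4 mL/kg/min


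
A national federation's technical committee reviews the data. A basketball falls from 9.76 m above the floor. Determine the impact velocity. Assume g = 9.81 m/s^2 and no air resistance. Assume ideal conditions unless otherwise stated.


v = sqrt(2 * g * h)
v = sqrt(2 * 9.81 * 9.76)
v = sqrt(191.4912) = 13.838 m/s

13.838 m/s


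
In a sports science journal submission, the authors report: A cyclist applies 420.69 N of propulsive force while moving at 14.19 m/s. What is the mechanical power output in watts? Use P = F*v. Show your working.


P = F * v
P = 420.69 * 14.19
P = 5969.5911 W

5969.5911 W


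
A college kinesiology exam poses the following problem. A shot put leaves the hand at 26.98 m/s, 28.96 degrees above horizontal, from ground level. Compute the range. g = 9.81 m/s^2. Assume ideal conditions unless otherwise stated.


R = v^2 * sin(2*theta) / g
Convert angle to radians: theta = 28.96 deg = 0.5054 rad
sin(2*theta) = sin(1.0109) = 0.8473
R = 26.98^2 * 0.8473 / 9.81
R = 727.9204 * 0.8473 / 9.81 = 62.8718 m

62.8718 m


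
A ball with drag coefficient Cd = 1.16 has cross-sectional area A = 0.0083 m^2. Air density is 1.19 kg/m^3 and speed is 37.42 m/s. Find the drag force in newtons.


Fd = 0.5 * Cd * rho * A * v^2
Fd = 0.5 * 1.16 * 1.19 * 0.0083 * 37.42^2
v^2 = 1400.2564
Fd = 0.5 * 1.16 * 1.19 * 0.0083 * 1400.2564 = 8.0216 N

8.0216 N


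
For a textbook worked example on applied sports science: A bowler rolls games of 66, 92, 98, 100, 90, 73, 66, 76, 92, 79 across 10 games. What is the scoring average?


Average = sum / n
Sum = 832
Average = 832 / 10 = 83.2

83.2


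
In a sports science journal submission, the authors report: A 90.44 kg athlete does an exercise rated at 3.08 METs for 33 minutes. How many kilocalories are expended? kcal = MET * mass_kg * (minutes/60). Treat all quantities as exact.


kcal = MET * mass * time_hr
Convert time: 33 min = 0.55 hr
kcal = 3.08 * 90.44 * 0.55
kcal = 153.2054 kcal

153.2054 kcal


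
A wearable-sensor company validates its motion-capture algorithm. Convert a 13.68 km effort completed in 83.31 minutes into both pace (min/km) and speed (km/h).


Pace = time / distance = 83.31 min / 13.68 km = 6.0899 min/km
Speed = distance / time_in_hours = 13.68 / 1.3885 hr
Speed = 9.8524 km/h

6.0899 min/km, 9.8524 km/h


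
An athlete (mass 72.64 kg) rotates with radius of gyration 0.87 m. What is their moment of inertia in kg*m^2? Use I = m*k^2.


I = m * k^2
I = 72.64 * 0.87^2
I = 72.64 * 0.7569 = 54.9812 kg*m^2

54.9812 kg*m^2


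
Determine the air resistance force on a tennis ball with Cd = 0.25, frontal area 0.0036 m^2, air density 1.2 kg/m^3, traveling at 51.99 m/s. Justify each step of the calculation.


Fd = 0.5 * Cd * rho * A * v^2
Fd = 0.5 * 0.25 * 1.2 * 0.0036 * 51.99^2
v^2 = 2702.9601
Fd = 0.5 * 0.25 * 1.2 * 0.0036 * 2702.9601 = 1.4596 N

1.4596 N


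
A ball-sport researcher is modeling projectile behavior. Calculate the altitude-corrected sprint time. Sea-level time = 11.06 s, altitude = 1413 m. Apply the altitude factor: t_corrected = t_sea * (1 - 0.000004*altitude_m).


Correction factor = 1 - 0.000004 * 1413 = 0.994348
t_corrected = t_sea * factor = 11.06 * 0.994348
t_corrected = 10.9975 s

10.9975 s


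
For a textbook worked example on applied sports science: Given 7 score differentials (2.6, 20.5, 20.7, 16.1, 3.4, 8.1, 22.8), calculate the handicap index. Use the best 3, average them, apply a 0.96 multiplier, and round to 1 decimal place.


All differentials: 2.6, 20.5, 20.7, 16.1, 3.4, 8.1, 22.8
Sorted: 2.6, 3.4, 8.1, 16.1, 20.5, 20.7, 22.8
Best 3: 2.6, 3.4, 8.1
Average of best = 14.1 / 3 = 4.7
Raw index = 4.7 * 0.96 = 4.512
Handicap index = round(4.512, 1) = 4.5

4.5


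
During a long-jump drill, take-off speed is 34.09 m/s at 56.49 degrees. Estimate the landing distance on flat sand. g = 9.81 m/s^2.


R = v^2 * sin(2*theta) / g
Convert angle to radians: theta = 56.49 deg = 0.9859 rad
sin(2*theta) = sin(1.9719) = 0.9206
R = 34.09^2 * 0.9206 / 9.81
R = 1162.1281 * 0.9206 / 9.81 = 109.0625 m

109.0625 m


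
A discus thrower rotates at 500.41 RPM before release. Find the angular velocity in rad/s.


omega = RPM * 2 * pi / 60
omega = 500.41 * 2 * 3.14159 / 60
omega = 3144.1688 / 60 = 52.4028 rad/s

52.4028 rad/s


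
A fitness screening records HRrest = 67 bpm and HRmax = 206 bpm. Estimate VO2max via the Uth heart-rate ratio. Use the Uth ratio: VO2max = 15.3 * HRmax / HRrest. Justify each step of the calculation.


VO2max = 15.3 * HRmax / HRrest
VO2max = 15.3 * 206 / 67
VO2max = 3151.8 / 67 = 47.0418 mL/kg/min

47.0418 mL/kg/min


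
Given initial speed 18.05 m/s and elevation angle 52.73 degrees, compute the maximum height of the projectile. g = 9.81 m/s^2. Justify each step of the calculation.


H = (v*sin(theta))^2 / (2*g)
vy = v*sin(theta) = 18.05 * sin(52.73 deg) = 14.364 m/s
H = vy^2 / (2*g) = 206.3251 / (2*9.81)
H = 206.3251 / 19.62 = 10.5161 m

10.5161 m


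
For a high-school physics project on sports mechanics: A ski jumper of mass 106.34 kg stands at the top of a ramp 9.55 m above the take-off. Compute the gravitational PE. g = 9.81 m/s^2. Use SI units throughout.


PE = m * g * h
PE = 106.34 * 9.81 * 9.55
PE = 1043.1954 * 9.55 = 9962.5161 J

9962.5161 J


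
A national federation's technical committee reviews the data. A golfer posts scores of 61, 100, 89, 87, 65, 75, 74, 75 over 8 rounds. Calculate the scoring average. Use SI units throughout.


Average = sum / n
Sum = 626
Average = 626 / 8 = 78.25

78.25


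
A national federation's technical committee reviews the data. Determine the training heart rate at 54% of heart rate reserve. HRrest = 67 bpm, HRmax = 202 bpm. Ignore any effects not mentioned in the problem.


Target = HRrest + pct*(HRmax - HRrest)
Heart rate reserve = HRmax - HRrest = 202 - 67 = 135 bpm
Fraction = 54% = 0.54
Target = 67 + 0.54 * 135
Target = 67 + 72.9 = 139.9 bpm

139.9 bpm


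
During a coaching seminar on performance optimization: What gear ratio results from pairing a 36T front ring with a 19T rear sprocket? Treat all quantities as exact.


GR = front_teeth / rear_teeth
GR = 36 / 19
GR = 1.8947

1.8947


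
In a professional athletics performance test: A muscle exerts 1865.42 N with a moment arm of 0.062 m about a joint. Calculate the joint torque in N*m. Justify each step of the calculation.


tau = F * d
tau = 1865.42 * 0.062
tau = 115.656 N*m

115.656 N*m


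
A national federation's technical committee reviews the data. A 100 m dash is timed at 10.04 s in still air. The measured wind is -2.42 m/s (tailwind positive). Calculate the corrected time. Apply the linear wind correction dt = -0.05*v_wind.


dt = -0.05 * v_wind = -0.05 * -2.42 = 0.121 s
t_corrected = t_still + dt = 10.04 + (0.121)
t_corrected = 10.161 s

10.161 s


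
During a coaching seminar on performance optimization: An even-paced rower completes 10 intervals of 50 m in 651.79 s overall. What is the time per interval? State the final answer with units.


Split time = total_time / n_laps = 651.79 / 10
Split time = 65.179 s per lap

65.179 s


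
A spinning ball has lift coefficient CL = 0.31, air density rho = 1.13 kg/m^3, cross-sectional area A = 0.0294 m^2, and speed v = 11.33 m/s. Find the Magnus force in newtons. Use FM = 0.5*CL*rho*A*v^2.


FM = 0.5 * CL * rho * A * v^2
FM = 0.5 * 0.31 * 1.13 * 0.0294 * 11.33^2
v^2 = 128.3689
FM = 0.5 * 0.31 * 1.13 * 0.0294 * 128.3689 = 0.661 N

0.661 N


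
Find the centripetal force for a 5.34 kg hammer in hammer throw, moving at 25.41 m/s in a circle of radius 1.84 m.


Fc = m * v^2 / r
v^2 = 25.41^2 = 645.6681
Fc = 5.34 * 645.6681 / 1.84
Fc = 3447.8677 / 1.84 = 1873.8411 N

1873.8411 N


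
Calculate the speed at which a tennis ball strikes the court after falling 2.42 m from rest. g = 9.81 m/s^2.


v = sqrt(2 * g * h)
v = sqrt(2 * 9.81 * 2.42)
v = sqrt(47.4804) = 6.8906 m/s

6.8906 m/s


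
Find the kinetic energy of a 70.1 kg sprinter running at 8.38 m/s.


KE = 0.5 * m * v^2
KE = 0.5 * 70.1 * 8.38^2
KE = 0.5 * 70.1 * 70.2244 = 2461.3652 J

2461.3652 J


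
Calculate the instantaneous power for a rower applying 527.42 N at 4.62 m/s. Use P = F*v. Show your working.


P = F * v
P = 527.42 * 4.62
P = 2436.6804 W

2436.6804 W


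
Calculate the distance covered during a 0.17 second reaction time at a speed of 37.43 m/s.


d = v * t
d = 37.43 * 0.17
d = 6.3631 m

6.3631 m


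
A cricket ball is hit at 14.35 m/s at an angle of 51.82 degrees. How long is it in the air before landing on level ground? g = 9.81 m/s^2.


T = 2*v*sin(theta)/g
sin(theta) = sin(51.82 deg) = 0.7861
T = 2*14.35*0.7861 / 9.81
T = 22.5603 / 9.81 = 2.2997 s

2.2997 s


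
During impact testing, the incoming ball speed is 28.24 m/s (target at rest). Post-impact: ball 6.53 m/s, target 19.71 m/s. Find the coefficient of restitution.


e = (v2_after - v1_after) / (v1_before - v2_before)
Numerator = 19.71 - 6.53 = 13.18
Denominator = 28.24 - 0 = 28.24
e = 13.18 / 28.24 = 0.4667

0.4667


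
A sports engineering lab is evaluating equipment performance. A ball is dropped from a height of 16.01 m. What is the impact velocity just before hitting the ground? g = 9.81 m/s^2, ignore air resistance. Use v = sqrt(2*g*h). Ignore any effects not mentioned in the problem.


v = sqrt(2 * g * h)
v = sqrt(2 * 9.81 * 16.01)
v = sqrt(314.1162) = 17.7233 m/s

17.7233 m/s


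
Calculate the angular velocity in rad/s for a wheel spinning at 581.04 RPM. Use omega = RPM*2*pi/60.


omega = RPM * 2 * pi / 60
omega = 581.04 * 2 * 3.14159 / 60
omega = 3650.782 / 60 = 60.8464 rad/s

60.8464 rad/s


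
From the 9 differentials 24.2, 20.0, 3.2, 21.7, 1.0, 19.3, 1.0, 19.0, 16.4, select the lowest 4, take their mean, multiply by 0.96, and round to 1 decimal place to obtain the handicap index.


All differentials: 24.2, 20.0, 3.2, 21.7, 1.0, 19.3, 1.0, 19.0, 16.4
Sorted: 1.0, 1.0, 3.2, 16.4, 19.0, 19.3, 20.0, 21.7, 24.2
Best 4: 1.0, 1.0, 3.2, 16.4
Average of best = 21.6 / 4 = 5.4
Raw index = 5.4 * 0.96 = 5.184
Handicap index = round(5.184, 1) = 5.2

5.2


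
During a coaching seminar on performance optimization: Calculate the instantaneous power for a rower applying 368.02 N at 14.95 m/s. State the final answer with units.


P = F * v
P = 368.02 * 14.95
P = 5501.899 W

5501.899 W


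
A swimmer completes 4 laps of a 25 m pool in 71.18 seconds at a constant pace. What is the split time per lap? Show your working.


Split time = total_time / n_laps = 71.18 / 4
Split time = 17.795 s per lap

17.795 s


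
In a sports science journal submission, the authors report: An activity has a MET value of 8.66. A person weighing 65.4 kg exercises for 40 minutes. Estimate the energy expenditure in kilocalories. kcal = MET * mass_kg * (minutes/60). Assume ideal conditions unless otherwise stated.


kcal = MET * mass * time_hr
Convert time: 40 min = 0.6667 hr
kcal = 8.66 * 65.4 * 0.6667
kcal = 377.576 kcal

377.576 kcal


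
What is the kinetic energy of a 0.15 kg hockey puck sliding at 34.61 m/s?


KE = 0.5 * m * v^2
KE = 0.5 * 0.15 * 34.61^2
KE = 0.5 * 0.15 * 1197.8521 = 89.8389 J

89.8389 J


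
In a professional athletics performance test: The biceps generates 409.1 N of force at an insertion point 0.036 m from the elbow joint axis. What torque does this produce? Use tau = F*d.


tau = F * d
tau = 409.1 * 0.036
tau = 14.7276 N*m

14.7276 N*m


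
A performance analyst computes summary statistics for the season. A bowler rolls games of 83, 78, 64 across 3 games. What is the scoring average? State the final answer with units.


Average = sum / n
Sum = 225
Average = 225 / 3 = 75

75


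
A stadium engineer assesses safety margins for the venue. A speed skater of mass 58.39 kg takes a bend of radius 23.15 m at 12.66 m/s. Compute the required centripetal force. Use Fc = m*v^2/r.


Fc = m * v^2 / r
v^2 = 12.66^2 = 160.2756
Fc = 58.39 * 160.2756 / 23.15
Fc = 9358.4923 / 23.15 = 404.2545 N

404.2545 N


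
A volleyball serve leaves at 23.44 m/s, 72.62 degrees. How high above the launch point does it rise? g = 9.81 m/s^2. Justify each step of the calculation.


H = (v*sin(theta))^2 / (2*g)
vy = v*sin(theta) = 23.44 * sin(72.62 deg) = 22.3698 m/s
H = vy^2 / (2*g) = 500.4097 / (2*9.81)
H = 500.4097 / 19.62 = 25.5051 m

25.5051 m


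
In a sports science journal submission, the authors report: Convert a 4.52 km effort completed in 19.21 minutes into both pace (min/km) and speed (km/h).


Pace = time / distance = 19.21 min / 4.52 km = 4.25 min/km
Speed = distance / time_in_hours = 4.52 / 0.3202 hr
Speed = 14.1176 km/h

4.25 min/km, 14.1176 km/h


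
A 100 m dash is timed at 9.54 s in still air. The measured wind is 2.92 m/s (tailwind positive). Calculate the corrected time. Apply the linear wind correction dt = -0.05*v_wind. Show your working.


dt = -0.05 * v_wind = -0.05 * 2.92 = -0.146 s
t_corrected = t_still + dt = 9.54 + (-0.146)
t_corrected = 9.394 s

9.394 s


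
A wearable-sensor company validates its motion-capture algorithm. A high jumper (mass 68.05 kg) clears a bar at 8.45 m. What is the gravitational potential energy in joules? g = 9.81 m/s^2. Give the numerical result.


PE = m * g * h
PE = 68.05 * 9.81 * 8.45
PE = 667.5705 * 8.45 = 5640.9707 J

5640.9707 J


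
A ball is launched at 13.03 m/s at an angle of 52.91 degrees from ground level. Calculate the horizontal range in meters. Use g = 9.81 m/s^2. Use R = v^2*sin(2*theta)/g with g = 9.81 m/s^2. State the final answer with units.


R = v^2 * sin(2*theta) / g
Convert angle to radians: theta = 52.91 deg = 0.9235 rad
sin(2*theta) = sin(1.8469) = 0.9621
R = 13.03^2 * 0.9621 / 9.81
R = 169.7809 * 0.9621 / 9.81 = 16.6514 m

16.6514 m


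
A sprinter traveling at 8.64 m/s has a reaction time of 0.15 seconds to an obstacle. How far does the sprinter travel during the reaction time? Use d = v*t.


d = v * t
d = 8.64 * 0.15
d = 1.296 m

1.296 m


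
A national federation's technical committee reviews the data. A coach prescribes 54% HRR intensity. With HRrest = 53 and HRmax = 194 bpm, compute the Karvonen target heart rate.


Target = HRrest + pct*(HRmax - HRrest)
Heart rate reserve = HRmax - HRrest = 194 - 53 = 141 bpm
Fraction = 54% = 0.54
Target = 53 + 0.54 * 141
Target = 53 + 76.14 = 129.14 bpm

129.14 bpm


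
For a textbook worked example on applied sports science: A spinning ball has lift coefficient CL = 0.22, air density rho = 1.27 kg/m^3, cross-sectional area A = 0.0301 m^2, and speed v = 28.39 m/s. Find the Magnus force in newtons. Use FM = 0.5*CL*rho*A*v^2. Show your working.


FM = 0.5 * CL * rho * A * v^2
FM = 0.5 * 0.22 * 1.27 * 0.0301 * 28.39^2
v^2 = 805.9921
FM = 0.5 * 0.22 * 1.27 * 0.0301 * 805.9921 = 3.3892 N

3.3892 N


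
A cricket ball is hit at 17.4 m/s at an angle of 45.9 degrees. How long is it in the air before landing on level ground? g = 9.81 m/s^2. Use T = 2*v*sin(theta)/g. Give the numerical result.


T = 2*v*sin(theta)/g
sin(theta) = sin(45.9 deg) = 0.7181
T = 2*17.4*0.7181 / 9.81
T = 24.9908 / 9.81 = 2.5475 s

2.5475 s


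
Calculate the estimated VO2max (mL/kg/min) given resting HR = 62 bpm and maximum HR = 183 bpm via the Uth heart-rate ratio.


VO2max = 15.3 * HRmax / HRrest
VO2max = 15.3 * 183 / 62
VO2max = 2799.9 / 62 = 45.1597 mL/kg/min

45.1597 mL/kg/min


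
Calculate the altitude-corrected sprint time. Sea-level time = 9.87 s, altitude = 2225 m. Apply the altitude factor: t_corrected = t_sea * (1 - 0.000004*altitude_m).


Correction factor = 1 - 0.000004 * 2225 = 0.9911
t_corrected = t_sea * factor = 9.87 * 0.9911
t_corrected = 9.7822 s

9.7822 s


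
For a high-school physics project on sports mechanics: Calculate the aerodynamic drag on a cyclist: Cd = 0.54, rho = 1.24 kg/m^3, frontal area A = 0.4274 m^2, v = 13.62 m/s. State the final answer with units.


Fd = 0.5 * Cd * rho * A * v^2
Fd = 0.5 * 0.54 * 1.24 * 0.4274 * 13.62^2
v^2 = 185.5044
Fd = 0.5 * 0.54 * 1.24 * 0.4274 * 185.5044 = 26.5445 N

26.5445 N


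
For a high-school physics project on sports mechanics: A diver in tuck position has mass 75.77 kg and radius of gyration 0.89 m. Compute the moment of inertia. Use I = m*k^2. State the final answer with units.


I = m * k^2
I = 75.77 * 0.89^2
I = 75.77 * 0.7921 = 60.0174 kg*m^2

60.0174 kg*m^2


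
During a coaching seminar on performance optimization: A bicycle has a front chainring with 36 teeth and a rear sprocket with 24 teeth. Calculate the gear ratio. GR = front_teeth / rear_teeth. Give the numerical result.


GR = front_teeth / rear_teeth
GR = 36 / 24
GR = 1.5

1.5


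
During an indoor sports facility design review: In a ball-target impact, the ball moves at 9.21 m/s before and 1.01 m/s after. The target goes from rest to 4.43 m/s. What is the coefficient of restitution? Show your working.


e = (v2_after - v1_after) / (v1_before - v2_before)
Numerator = 4.43 - 1.01 = 3.42
Denominator = 9.21 - 0 = 9.21
e = 3.42 / 9.21 = 0.3713

0.3713


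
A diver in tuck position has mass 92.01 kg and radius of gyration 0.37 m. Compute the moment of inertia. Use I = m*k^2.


I = m * k^2
I = 92.01 * 0.37^2
I = 92.01 * 0.1369 = 12.5962 kg*m^2

12.5962 kg*m^2


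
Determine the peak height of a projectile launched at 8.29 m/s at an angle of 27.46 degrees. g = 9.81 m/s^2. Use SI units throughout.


H = (v*sin(theta))^2 / (2*g)
vy = v*sin(theta) = 8.29 * sin(27.46 deg) = 3.8228 m/s
H = vy^2 / (2*g) = 14.6135 / (2*9.81)
H = 14.6135 / 19.62 = 0.7448 m

0.7448 m


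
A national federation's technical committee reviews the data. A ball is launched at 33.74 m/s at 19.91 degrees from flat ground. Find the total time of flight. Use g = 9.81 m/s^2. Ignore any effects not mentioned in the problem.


T = 2*v*sin(theta)/g
sin(theta) = sin(19.91 deg) = 0.3405
T = 2*33.74*0.3405 / 9.81
T = 22.9799 / 9.81 = 2.3425 s

2.3425 s


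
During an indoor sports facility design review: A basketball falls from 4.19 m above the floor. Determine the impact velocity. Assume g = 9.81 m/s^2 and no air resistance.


v = sqrt(2 * g * h)
v = sqrt(2 * 9.81 * 4.19)
v = sqrt(82.2078) = 9.0669 m/s

9.0669 m/s


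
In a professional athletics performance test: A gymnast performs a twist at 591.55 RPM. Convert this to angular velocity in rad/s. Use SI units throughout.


omega = RPM * 2 * pi / 60
omega = 591.55 * 2 * 3.14159 / 60
omega = 3716.8183 / 60 = 61.947 rad/s

61.947 rad/s


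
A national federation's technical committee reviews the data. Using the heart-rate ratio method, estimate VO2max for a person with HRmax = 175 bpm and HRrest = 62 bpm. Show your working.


VO2max = 15.3 * HRmax / HRrest
VO2max = 15.3 * 175 / 62
VO2max = 2677.5 / 62 = 43.1855 mL/kg/min

43.1855 mL/kg/min


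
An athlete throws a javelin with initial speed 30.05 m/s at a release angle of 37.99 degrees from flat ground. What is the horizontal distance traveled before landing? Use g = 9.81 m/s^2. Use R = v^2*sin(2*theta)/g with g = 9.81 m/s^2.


R = v^2 * sin(2*theta) / g
Convert angle to radians: theta = 37.99 deg = 0.6631 rad
sin(2*theta) = sin(1.3261) = 0.9702
R = 30.05^2 * 0.9702 / 9.81
R = 903.0025 * 0.9702 / 9.81 = 89.3072 m

89.3072 m


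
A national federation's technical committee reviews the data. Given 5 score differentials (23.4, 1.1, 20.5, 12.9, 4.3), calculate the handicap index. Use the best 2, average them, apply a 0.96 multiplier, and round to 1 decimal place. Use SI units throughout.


All differentials: 23.4, 1.1, 20.5, 12.9, 4.3
Sorted: 1.1, 4.3, 12.9, 20.5, 23.4
Best 2: 1.1, 4.3
Average of best = 5.4 / 2 = 2.7
Raw index = 2.7 * 0.96 = 2.592
Handicap index = round(2.592, 1) = 2.6

2.6


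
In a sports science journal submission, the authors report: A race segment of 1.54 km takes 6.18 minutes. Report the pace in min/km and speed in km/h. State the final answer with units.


Pace = time / distance = 6.18 min / 1.54 km = 4.013 min/km
Speed = distance / time_in_hours = 1.54 / 0.103 hr
Speed = 14.9515 km/h

4.013 min/km, 14.9515 km/h


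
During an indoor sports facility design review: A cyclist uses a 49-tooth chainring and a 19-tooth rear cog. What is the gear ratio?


GR = front_teeth / rear_teeth
GR = 49 / 19
GR = 2.5789

2.5789


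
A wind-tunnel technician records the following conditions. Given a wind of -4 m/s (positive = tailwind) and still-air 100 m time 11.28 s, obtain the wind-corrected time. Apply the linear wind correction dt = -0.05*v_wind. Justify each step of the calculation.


dt = -0.05 * v_wind = -0.05 * -4 = 0.2 s
t_corrected = t_still + dt = 11.28 + (0.2)
t_corrected = 11.48 s

11.48 s


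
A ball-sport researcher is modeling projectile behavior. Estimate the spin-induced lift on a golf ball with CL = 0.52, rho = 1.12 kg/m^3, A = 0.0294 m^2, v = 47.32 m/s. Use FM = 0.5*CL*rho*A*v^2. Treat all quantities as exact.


FM = 0.5 * CL * rho * A * v^2
FM = 0.5 * 0.52 * 1.12 * 0.0294 * 47.32^2
v^2 = 2239.1824
FM = 0.5 * 0.52 * 1.12 * 0.0294 * 2239.1824 = 19.1703 N

19.1703 N


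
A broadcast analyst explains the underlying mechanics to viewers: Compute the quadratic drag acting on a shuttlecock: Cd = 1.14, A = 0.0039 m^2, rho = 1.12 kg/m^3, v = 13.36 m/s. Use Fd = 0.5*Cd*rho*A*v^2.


Fd = 0.5 * Cd * rho * A * v^2
Fd = 0.5 * 1.14 * 1.12 * 0.0039 * 13.36^2
v^2 = 178.4896
Fd = 0.5 * 1.14 * 1.12 * 0.0039 * 178.4896 = 0.4444 N

0.4444 N


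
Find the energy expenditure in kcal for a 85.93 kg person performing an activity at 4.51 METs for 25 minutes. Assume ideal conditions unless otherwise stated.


kcal = MET * mass * time_hr
Convert time: 25 min = 0.4167 hr
kcal = 4.51 * 85.93 * 0.4167
kcal = 161.4768 kcal

161.4768 kcal


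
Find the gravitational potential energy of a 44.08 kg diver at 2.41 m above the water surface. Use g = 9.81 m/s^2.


PE = m * g * h
PE = 44.08 * 9.81 * 2.41
PE = 432.4248 * 2.41 = 1042.1438 J

1042.1438 J


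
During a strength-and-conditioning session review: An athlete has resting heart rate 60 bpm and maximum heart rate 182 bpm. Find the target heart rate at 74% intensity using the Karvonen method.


Target = HRrest + pct*(HRmax - HRrest)
Heart rate reserve = HRmax - HRrest = 182 - 60 = 122 bpm
Fraction = 74% = 0.74
Target = 60 + 0.74 * 122
Target = 60 + 90.28 = 150.28 bpm

150.28 bpm


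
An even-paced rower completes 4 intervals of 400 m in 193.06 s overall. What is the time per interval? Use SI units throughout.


Split time = total_time / n_laps = 193.06 / 4
Split time = 48.265 s per lap

48.265 s


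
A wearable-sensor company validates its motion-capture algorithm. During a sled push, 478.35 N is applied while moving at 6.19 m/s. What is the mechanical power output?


P = F * v
P = 478.35 * 6.19
P = 2960.9865 W

2960.9865 W


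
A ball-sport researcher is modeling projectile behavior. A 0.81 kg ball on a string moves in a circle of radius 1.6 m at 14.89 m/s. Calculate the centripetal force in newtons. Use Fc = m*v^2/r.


Fc = m * v^2 / r
v^2 = 14.89^2 = 221.7121
Fc = 0.81 * 221.7121 / 1.6
Fc = 179.5868 / 1.6 = 112.2418 N

112.2418 N


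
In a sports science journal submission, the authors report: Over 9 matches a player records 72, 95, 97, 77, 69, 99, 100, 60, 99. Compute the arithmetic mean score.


Average = sum / n
Sum = 768
Average = 768 / 9 = 85.3333

85.3333


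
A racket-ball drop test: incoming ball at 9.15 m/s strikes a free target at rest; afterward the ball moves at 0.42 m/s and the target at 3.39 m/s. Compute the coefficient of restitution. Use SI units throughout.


e = (v2_after - v1_after) / (v1_before - v2_before)
Numerator = 3.39 - 0.42 = 2.97
Denominator = 9.15 - 0 = 9.15
e = 2.97 / 9.15 = 0.3246

0.3246


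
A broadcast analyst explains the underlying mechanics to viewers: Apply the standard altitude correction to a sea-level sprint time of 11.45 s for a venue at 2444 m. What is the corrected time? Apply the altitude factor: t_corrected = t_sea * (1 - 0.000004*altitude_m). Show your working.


Correction factor = 1 - 0.000004 * 2444 = 0.990224
t_corrected = t_sea * factor = 11.45 * 0.990224
t_corrected = 11.3381 s

11.3381 s


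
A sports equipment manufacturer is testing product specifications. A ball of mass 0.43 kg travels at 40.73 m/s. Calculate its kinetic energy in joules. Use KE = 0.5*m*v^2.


KE = 0.5 * m * v^2
KE = 0.5 * 0.43 * 40.73^2
KE = 0.5 * 0.43 * 1658.9329 = 356.6706 J

356.6706 J


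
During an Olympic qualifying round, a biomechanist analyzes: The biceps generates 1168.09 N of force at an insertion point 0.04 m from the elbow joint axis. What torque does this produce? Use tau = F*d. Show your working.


tau = F * d
tau = 1168.09 * 0.04
tau = 46.7236 N*m

46.7236 N*m


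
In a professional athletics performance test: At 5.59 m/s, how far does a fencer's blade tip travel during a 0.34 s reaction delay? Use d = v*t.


d = v * t
d = 5.59 * 0.34
d = 1.9006 m

1.9006 m


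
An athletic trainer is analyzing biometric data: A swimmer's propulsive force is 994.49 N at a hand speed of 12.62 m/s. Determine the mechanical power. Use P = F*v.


P = F * v
P = 994.49 * 12.62
P = 12550.4638 W

12550.4638 W


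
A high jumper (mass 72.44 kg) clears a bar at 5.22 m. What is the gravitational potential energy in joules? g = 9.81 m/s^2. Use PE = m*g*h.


PE = m * g * h
PE = 72.44 * 9.81 * 5.22
PE = 710.6364 * 5.22 = 3709.522 J

3709.522 J
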